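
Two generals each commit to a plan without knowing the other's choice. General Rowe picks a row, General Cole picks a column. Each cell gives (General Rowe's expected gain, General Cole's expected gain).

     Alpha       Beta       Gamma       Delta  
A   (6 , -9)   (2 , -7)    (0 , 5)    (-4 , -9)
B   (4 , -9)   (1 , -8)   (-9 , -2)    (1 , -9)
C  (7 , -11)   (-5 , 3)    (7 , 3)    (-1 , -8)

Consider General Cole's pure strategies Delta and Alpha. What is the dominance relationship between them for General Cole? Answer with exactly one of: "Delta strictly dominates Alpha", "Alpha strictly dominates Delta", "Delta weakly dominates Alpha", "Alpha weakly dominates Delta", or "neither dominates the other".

Delta weakly dominates Alpha

Delta's payoffs vs Alpha's, by General Rowe's action — A: -9=-9, B: -9=-9, C: -8>-11.
Delta is at least as good everywhere and strictly better somewhere (tied only at A, B), so Delta weakly but not strictly dominates Alpha.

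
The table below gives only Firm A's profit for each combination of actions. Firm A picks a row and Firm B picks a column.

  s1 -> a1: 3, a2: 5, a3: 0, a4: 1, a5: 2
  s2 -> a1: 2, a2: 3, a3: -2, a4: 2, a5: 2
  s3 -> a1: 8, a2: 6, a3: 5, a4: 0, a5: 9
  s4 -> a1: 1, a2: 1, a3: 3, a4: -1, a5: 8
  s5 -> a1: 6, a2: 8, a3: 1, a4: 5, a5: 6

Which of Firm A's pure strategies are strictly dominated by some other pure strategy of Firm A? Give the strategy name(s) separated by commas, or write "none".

s1, s2, s4

s1 is strictly dominated by s5 (a1: 6>3, a2: 8>5, a3: 1>0, a4: 5>1, a5: 6>2).
s2: dominated, since s5 does at least as well everywhere (a1: 6>2, a2: 8>3, a3: 1>-2, a4: 5>2, a5: 6>2).
s3 is not dominated — it holds its own against s1 at a1 (8>3); s2 at a1 (8>2); s4 at a1 (8>1); s5 at a1 (8>6).
s4 is strictly dominated by s3 (a1: 8>1, a2: 6>1, a3: 5>3, a4: 0>-1, a5: 9>8).
Nothing dominates s5: s1 at a1 (6>3); s2 at a1 (6>2); s3 at a2 (8>6); s4 at a1 (6>1).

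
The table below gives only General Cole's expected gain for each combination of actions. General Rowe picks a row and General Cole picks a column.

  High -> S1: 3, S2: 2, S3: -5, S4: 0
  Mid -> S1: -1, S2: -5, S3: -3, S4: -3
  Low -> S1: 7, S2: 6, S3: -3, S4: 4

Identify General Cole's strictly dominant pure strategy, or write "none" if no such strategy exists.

S1 vs S2: High: 3>2, Mid: -1>-5, Low: 7>6.
S1 vs S3: High: 3>-5, Mid: -1>-3, Low: 7>-3.
S1 vs S4: High: 3>0, Mid: -1>-3, Low: 7>4.
S1 strictly beats every other strategy against every opponent action, so it is strictly dominant.

S1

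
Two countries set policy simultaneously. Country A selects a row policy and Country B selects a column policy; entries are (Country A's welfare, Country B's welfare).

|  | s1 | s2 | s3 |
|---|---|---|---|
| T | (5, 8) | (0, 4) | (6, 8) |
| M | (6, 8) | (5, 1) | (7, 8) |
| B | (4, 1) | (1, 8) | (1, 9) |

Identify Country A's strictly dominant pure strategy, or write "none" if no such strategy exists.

M vs T: s1: 6>5, s2: 5>0, s3: 7>6.
M vs B: s1: 6>4, s2: 5>1, s3: 7>1.
M strictly beats every other strategy against every opponent action, so it is strictly dominant.

M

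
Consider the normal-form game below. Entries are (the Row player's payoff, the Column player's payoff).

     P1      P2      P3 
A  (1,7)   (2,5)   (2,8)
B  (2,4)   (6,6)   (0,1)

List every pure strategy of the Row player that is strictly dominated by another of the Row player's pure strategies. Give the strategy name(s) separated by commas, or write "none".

none

A is not dominated — it holds its own against B at P3 (2>0).
B is not dominated — it holds its own against A at P1 (2>1).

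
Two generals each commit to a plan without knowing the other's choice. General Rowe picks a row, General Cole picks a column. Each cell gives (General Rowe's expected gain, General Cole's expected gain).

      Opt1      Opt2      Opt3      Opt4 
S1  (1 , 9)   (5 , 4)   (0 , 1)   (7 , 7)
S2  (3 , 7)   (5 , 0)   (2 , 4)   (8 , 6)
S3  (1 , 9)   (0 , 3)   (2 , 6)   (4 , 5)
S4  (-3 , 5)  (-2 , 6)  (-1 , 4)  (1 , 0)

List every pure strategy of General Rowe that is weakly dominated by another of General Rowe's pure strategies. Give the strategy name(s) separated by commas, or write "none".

S1 is weakly dominated by S2 (Opt1: 3>1, Opt2: 5=5, Opt3: 2>0, Opt4: 8>7).
S2 is not dominated — it holds its own against S1 at Opt1 (3>1); S3 at Opt1 (3>1); S4 at Opt1 (3>-3).
S3 is weakly dominated by S2 (Opt1: 3>1, Opt2: 5>0, Opt3: 2=2, Opt4: 8>4).
S4 is weakly dominated by S1 (Opt1: 1>-3, Opt2: 5>-2, Opt3: 0>-1, Opt4: 7>1).

S1, S3, S4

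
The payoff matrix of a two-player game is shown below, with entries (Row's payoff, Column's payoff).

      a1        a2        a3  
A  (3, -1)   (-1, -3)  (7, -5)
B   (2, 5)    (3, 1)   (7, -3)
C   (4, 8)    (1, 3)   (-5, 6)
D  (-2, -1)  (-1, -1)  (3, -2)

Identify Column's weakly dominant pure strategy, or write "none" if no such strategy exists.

a1 vs a2: A: -1>-3, B: 5>1, C: 8>3, D: -1=-1.
a1 vs a3: A: -1>-5, B: 5>-3, C: 8>6, D: -1>-2.
a1 is at least as good as every other strategy against every opponent action, so it is weakly dominant.

a1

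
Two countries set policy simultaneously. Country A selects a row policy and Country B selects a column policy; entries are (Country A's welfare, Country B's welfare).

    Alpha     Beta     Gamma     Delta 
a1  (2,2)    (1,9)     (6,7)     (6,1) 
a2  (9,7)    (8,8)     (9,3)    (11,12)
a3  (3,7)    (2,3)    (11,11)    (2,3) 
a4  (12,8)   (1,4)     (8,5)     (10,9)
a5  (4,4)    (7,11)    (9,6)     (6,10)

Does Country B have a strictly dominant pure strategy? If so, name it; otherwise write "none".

Alpha fails to dominate Beta at a1 (2<9).
Beta fails to dominate Alpha at a3 (3<7).
Gamma fails to dominate Alpha at a2 (3<7).
Delta fails to dominate Alpha at a1 (1<2).
No single strategy dominates all the others.

none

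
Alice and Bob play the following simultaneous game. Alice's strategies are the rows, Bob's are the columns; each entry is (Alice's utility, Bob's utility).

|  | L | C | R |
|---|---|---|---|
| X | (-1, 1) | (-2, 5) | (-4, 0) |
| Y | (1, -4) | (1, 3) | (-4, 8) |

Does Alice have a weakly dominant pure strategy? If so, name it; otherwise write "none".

Y vs X: L: 1>-1, C: 1>-2, R: -4=-4.
Y is at least as good as every other strategy against every opponent action, so it is weakly dominant.

Y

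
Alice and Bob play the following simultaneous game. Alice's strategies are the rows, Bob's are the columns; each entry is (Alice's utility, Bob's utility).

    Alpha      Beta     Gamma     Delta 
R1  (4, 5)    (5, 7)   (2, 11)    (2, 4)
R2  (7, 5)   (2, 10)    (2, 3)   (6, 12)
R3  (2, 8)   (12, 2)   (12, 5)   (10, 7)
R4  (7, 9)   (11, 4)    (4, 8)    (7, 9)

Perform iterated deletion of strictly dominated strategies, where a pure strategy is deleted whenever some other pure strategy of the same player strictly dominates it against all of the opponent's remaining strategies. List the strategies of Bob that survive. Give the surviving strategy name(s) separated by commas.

Alpha, Delta

Row R1 is eliminated: R4 beats it against every remaining column (Alpha: 7>4, Beta: 11>5, Gamma: 4>2, Delta: 7>2).
For Bob, Delta strictly dominates Beta on the remaining rows (R2: 12>10, R3: 7>2, R4: 9>4); eliminate Beta.
For Bob, Alpha strictly dominates Gamma on the remaining rows (R2: 5>3, R3: 8>5, R4: 9>8); eliminate Gamma.
Among the remaining strategies, none is strictly dominated by another pure strategy of the same player, so the elimination stops.
Surviving strategies — Alice: {R2, R3, R4}; Bob: {Alpha, Delta}.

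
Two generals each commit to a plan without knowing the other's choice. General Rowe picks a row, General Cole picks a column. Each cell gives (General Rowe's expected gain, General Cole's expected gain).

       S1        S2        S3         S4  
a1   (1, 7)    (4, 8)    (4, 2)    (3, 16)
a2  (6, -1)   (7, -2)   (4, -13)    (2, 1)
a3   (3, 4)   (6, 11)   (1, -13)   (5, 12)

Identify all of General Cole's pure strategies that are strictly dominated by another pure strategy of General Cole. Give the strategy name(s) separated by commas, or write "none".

S1, S2, S3

S1 is strictly dominated by S4 (a1: 16>7, a2: 1>-1, a3: 12>4).
S2 is strictly dominated by S4 (a1: 16>8, a2: 1>-2, a3: 12>11).
S3 is strictly dominated by S1 (a1: 7>2, a2: -1>-13, a3: 4>-13).
S4: no other strategy beats it everywhere (S1 at a1 (16>7); S2 at a1 (16>8); S3 at a1 (16>2)).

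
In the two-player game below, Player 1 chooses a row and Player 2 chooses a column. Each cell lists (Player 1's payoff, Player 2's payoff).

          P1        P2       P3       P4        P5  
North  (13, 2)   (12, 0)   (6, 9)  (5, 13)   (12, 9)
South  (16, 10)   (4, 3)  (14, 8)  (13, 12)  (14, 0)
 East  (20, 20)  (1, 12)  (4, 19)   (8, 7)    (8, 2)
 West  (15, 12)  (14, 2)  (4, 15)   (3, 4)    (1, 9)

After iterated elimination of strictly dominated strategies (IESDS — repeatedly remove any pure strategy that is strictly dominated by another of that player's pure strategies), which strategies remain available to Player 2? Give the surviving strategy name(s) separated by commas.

Player 2's strategy P2 is strictly dominated by P1 (North: 2>0, South: 10>3, East: 20>12, West: 12>2) and is removed.
Row North is eliminated: South beats it against every remaining column (P1: 16>13, P3: 14>6, P4: 13>5, P5: 14>12).
For Player 1, South strictly dominates West on the remaining columns (P1: 16>15, P3: 14>4, P4: 13>3, P5: 14>1); eliminate West.
Player 2's strategy P3 is strictly dominated by P1 (South: 10>8, East: 20>19) and is removed.
Column P5 is eliminated: P1 beats it against every remaining row (South: 10>0, East: 20>2).
Among the remaining strategies, none is strictly dominated by another pure strategy of the same player, so the elimination stops.
Surviving strategies — Player 1: {South, East}; Player 2: {P1, P4}.

P1, P4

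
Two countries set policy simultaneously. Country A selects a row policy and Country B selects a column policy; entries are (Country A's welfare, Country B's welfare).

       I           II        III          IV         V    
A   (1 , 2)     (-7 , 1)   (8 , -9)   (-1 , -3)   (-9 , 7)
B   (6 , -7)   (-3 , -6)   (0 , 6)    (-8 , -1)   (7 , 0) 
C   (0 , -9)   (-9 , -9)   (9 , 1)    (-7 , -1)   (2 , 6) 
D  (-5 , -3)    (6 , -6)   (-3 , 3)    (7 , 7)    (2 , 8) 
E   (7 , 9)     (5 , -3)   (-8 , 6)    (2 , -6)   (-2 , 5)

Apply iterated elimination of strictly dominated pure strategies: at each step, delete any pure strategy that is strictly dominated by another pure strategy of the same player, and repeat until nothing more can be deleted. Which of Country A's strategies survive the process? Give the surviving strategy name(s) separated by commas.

A, B, C, E

Country B's strategy II is strictly dominated by V (A: 7>1, B: 0>-6, C: 6>-9, D: 8>-6, E: 5>-3) and is removed.
For Country B, V strictly dominates IV on the remaining rows (A: 7>-3, B: 0>-1, C: 6>-1, D: 8>7, E: 5>-6); eliminate IV.
For Country A, B strictly dominates D on the remaining columns (I: 6>-5, III: 0>-3, V: 7>2); eliminate D.
Among the remaining strategies, none is strictly dominated by another pure strategy of the same player, so the elimination stops.
Surviving strategies — Country A: {A, B, C, E}; Country B: {I, III, V}.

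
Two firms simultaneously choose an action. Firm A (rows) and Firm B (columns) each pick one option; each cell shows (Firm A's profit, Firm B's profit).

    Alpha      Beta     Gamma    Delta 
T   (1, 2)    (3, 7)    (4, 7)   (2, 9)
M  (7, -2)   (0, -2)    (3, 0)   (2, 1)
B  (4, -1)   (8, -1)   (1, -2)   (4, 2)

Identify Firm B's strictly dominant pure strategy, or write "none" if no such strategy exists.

Delta

Delta vs Alpha: T: 9>2, M: 1>-2, B: 2>-1.
Delta vs Beta: T: 9>7, M: 1>-2, B: 2>-1.
Delta vs Gamma: T: 9>7, M: 1>0, B: 2>-2.
Delta strictly beats every other strategy against every opponent action, so it is strictly dominant.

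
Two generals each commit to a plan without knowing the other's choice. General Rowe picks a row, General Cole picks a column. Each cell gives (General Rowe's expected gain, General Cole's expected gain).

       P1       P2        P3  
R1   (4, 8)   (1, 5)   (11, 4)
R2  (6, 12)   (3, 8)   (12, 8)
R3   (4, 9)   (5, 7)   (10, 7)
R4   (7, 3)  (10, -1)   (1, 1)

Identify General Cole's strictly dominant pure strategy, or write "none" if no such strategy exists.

P1 vs P2: R1: 8>5, R2: 12>8, R3: 9>7, R4: 3>-1.
P1 vs P3: R1: 8>4, R2: 12>8, R3: 9>7, R4: 3>1.
P1 strictly beats every other strategy against every opponent action, so it is strictly dominant.

P1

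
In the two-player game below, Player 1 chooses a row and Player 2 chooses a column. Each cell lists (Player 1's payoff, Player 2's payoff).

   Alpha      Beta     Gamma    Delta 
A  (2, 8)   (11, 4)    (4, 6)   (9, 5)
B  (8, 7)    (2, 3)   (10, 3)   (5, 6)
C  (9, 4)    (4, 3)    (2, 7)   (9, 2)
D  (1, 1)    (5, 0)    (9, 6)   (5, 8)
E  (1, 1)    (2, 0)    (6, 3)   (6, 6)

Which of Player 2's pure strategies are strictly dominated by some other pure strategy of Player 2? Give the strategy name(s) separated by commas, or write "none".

Alpha is not dominated — it holds its own against Beta at A (8>4); Gamma at A (8>6); Delta at A (8>5).
Alpha strictly dominates Beta — A: 8>4, B: 7>3, C: 4>3, D: 1>0, E: 1>0.
Gamma: no other strategy beats it everywhere (Alpha at C (7>4); Beta at A (6>4); Delta at A (6>5)).
Delta is not dominated — it holds its own against Alpha at D (8>1); Beta at A (5>4); Gamma at B (6>3).

Beta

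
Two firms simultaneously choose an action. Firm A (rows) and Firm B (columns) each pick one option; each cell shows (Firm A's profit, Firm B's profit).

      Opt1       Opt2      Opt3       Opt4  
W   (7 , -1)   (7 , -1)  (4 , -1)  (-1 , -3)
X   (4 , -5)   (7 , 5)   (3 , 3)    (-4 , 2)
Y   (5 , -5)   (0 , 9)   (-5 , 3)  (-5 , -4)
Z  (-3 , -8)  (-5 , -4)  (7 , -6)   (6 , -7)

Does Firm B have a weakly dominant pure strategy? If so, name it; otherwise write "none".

Opt2

Opt2 vs Opt1: W: -1=-1, X: 5>-5, Y: 9>-5, Z: -4>-8.
Opt2 vs Opt3: W: -1=-1, X: 5>3, Y: 9>3, Z: -4>-6.
Opt2 vs Opt4: W: -1>-3, X: 5>2, Y: 9>-4, Z: -4>-7.
Opt2 is at least as good as every other strategy against every opponent action, so it is weakly dominant.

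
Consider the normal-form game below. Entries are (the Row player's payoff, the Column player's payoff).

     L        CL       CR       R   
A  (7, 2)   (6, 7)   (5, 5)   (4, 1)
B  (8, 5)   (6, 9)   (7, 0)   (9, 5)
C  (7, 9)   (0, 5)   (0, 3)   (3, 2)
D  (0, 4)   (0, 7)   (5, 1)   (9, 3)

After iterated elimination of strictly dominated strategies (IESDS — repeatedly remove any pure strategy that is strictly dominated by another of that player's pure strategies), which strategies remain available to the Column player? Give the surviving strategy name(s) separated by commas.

CL

Row C is eliminated: B beats it against every remaining column (L: 8>7, CL: 6>0, CR: 7>0, R: 9>3).
The Column player's strategy L is strictly dominated by CL (A: 7>2, B: 9>5, D: 7>4) and is removed.
For the Column player, CL strictly dominates CR on the remaining rows (A: 7>5, B: 9>0, D: 7>1); eliminate CR.
Column R is eliminated: CL beats it against every remaining row (A: 7>1, B: 9>5, D: 7>3).
For the Row player, A strictly dominates D on the remaining columns (CL: 6>0); eliminate D.
Among the remaining strategies, none is strictly dominated by another pure strategy of the same player, so the elimination stops.
Surviving strategies — the Row player: {A, B}; the Column player: {CL}.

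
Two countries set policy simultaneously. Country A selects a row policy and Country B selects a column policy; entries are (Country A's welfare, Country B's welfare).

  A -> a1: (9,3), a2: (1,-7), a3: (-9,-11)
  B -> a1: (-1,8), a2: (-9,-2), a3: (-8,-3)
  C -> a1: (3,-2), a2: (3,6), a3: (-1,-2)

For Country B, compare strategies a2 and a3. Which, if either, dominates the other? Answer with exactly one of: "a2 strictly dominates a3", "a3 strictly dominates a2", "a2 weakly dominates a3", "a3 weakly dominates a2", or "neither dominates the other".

a2's payoffs vs a3's, by Country A's action — A: -7>-11, B: -2>-3, C: 6>-2.
a2 gives a strictly higher payoff against every action of Country A, so a2 strictly dominates a3.

a2 strictly dominates a3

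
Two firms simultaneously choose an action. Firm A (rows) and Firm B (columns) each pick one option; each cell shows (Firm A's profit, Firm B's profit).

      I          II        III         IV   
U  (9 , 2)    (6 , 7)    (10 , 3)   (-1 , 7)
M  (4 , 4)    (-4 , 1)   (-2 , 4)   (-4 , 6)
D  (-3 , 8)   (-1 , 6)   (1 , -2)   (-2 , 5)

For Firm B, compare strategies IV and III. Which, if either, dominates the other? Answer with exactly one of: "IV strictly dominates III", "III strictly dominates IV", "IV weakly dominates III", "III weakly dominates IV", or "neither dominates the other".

IV strictly dominates III

Compare IV to III across every action of Firm A: U: 7>3, M: 6>4, D: 5>-2.
Every comparison favours IV, so IV strictly dominates III.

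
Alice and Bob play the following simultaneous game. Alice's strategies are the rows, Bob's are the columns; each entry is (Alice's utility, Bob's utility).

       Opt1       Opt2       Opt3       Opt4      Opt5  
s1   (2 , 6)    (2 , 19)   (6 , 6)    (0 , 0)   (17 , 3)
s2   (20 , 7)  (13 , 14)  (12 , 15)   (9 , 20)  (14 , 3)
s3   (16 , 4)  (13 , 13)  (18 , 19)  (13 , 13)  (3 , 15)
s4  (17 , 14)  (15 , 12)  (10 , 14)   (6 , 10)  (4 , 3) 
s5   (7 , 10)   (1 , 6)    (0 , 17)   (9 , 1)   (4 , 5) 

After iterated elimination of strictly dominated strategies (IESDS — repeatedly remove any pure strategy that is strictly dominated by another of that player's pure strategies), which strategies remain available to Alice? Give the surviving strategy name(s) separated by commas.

s3

Column Opt5 is eliminated: Opt3 beats it against every remaining row (s1: 6>3, s2: 15>3, s3: 19>15, s4: 14>3, s5: 17>5).
For Alice, s2 strictly dominates s1 on the remaining columns (Opt1: 20>2, Opt2: 13>2, Opt3: 12>6, Opt4: 9>0); eliminate s1.
Alice's strategy s5 is strictly dominated by s3 (Opt1: 16>7, Opt2: 13>1, Opt3: 18>0, Opt4: 13>9) and is removed.
For Bob, Opt3 strictly dominates Opt2 on the remaining rows (s2: 15>14, s3: 19>13, s4: 14>12); eliminate Opt2.
For Alice, s2 strictly dominates s4 on the remaining columns (Opt1: 20>17, Opt3: 12>10, Opt4: 9>6); eliminate s4.
Column Opt1 is eliminated: Opt3 beats it against every remaining row (s2: 15>7, s3: 19>4).
For Alice, s3 strictly dominates s2 on the remaining columns (Opt3: 18>12, Opt4: 13>9); eliminate s2.
Bob's strategy Opt4 is strictly dominated by Opt3 (s3: 19>13) and is removed.
Among the remaining strategies, none is strictly dominated by another pure strategy of the same player, so the elimination stops.
Surviving strategies — Alice: {s3}; Bob: {Opt3}.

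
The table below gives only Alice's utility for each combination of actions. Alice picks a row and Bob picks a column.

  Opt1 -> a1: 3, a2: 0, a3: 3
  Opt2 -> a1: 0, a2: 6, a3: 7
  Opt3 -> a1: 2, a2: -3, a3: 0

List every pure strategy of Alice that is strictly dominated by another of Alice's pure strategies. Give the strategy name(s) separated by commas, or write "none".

Opt3

Opt1 is not dominated — it holds its own against Opt2 at a1 (3>0); Opt3 at a1 (3>2).
Opt2 is not dominated — it holds its own against Opt1 at a2 (6>0); Opt3 at a2 (6>-3).
Opt3: dominated, since Opt1 does at least as well everywhere (a1: 3>2, a2: 0>-3, a3: 3>0).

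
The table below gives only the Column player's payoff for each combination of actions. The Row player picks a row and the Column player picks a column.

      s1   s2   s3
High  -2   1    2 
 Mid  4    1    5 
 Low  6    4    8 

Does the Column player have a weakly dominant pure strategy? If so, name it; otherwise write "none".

s3

s3 vs s1: High: 2>-2, Mid: 5>4, Low: 8>6.
s3 vs s2: High: 2>1, Mid: 5>1, Low: 8>4.
s3 is at least as good as every other strategy against every opponent action, so it is weakly dominant.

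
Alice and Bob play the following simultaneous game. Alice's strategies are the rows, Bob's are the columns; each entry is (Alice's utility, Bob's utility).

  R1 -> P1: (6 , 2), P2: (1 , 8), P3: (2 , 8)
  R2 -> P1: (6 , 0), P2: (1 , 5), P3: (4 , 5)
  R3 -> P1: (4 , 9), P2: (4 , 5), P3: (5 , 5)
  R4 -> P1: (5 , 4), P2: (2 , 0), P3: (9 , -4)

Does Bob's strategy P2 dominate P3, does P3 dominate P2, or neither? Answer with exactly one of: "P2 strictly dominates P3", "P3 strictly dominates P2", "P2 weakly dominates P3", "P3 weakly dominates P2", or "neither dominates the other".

P2's payoffs vs P3's, by Alice's action — R1: 8=8, R2: 5=5, R3: 5=5, R4: 0>-4.
P2 is at least as good everywhere and strictly better somewhere (tied only at R1, R2, R3), so P2 weakly but not strictly dominates P3.

P2 weakly dominates P3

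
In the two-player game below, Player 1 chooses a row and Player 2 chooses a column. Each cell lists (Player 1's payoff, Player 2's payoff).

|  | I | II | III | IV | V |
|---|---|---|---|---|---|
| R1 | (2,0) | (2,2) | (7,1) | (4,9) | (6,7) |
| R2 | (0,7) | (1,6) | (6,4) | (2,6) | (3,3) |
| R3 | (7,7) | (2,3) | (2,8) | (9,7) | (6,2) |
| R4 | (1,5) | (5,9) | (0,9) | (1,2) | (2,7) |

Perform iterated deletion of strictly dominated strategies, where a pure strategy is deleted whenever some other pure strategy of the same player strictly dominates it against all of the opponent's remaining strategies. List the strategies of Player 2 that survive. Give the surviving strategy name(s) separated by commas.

Row R2 is eliminated: R1 beats it against every remaining column (I: 2>0, II: 2>1, III: 7>6, IV: 4>2, V: 6>3).
Column I is eliminated: III beats it against every remaining row (R1: 1>0, R3: 8>7, R4: 9>5).
Among the remaining strategies, none is strictly dominated by another pure strategy of the same player, so the elimination stops.
Surviving strategies — Player 1: {R1, R3, R4}; Player 2: {II, III, IV, V}.

II, III, IV, V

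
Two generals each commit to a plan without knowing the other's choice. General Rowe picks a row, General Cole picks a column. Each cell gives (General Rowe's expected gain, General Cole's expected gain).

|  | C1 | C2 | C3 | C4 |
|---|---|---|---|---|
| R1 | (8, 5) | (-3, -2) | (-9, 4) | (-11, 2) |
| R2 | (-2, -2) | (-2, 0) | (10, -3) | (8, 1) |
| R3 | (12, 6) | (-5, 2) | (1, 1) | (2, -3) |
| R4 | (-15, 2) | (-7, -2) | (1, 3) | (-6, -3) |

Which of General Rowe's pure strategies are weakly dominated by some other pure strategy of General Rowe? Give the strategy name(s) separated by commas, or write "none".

R4

Nothing dominates R1: R2 at C1 (8>-2); R3 at C2 (-3>-5); R4 at C1 (8>-15).
Nothing dominates R2: R1 at C2 (-2>-3); R3 at C2 (-2>-5); R4 at C1 (-2>-15).
R3: no other strategy beats it everywhere (R1 at C1 (12>8); R2 at C1 (12>-2); R4 at C1 (12>-15)).
R2 weakly dominates R4 — C1: -2>-15, C2: -2>-7, C3: 10>1, C4: 8>-6.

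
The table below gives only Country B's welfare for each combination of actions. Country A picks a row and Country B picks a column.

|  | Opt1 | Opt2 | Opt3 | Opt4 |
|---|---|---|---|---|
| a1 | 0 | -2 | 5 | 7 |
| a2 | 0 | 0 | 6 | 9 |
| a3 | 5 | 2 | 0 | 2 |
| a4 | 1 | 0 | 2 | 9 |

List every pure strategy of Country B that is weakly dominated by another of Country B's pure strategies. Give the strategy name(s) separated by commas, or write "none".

Opt2, Opt3

Opt1 is not dominated — it holds its own against Opt2 at a1 (0>-2); Opt3 at a3 (5>0); Opt4 at a3 (5>2).
Opt2: dominated, since Opt1 does at least as well everywhere (a1: 0>-2, a2: 0=0, a3: 5>2, a4: 1>0).
Opt4 weakly dominates Opt3 — a1: 7>5, a2: 9>6, a3: 2>0, a4: 9>2.
Opt4 is not dominated — it holds its own against Opt1 at a1 (7>0); Opt2 at a1 (7>-2); Opt3 at a1 (7>5).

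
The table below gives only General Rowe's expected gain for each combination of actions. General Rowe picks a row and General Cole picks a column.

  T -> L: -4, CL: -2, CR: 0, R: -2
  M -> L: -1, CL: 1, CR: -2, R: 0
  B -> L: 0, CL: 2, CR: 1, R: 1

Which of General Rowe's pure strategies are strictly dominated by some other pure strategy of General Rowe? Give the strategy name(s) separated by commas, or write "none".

T, M

T: dominated, since B does at least as well everywhere (L: 0>-4, CL: 2>-2, CR: 1>0, R: 1>-2).
M: dominated, since B does at least as well everywhere (L: 0>-1, CL: 2>1, CR: 1>-2, R: 1>0).
B: no other strategy beats it everywhere (T at L (0>-4); M at L (0>-1)).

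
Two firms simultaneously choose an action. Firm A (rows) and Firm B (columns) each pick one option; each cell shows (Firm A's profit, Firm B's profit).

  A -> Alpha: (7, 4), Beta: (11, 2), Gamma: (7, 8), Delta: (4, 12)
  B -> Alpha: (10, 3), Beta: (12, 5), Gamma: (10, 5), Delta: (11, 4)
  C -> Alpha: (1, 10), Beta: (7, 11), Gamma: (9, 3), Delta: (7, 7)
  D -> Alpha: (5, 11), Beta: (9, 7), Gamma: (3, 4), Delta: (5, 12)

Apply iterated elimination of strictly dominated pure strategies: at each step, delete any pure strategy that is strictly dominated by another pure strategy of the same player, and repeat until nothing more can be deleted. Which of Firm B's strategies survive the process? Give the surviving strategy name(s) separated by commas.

Row A is eliminated: B beats it against every remaining column (Alpha: 10>7, Beta: 12>11, Gamma: 10>7, Delta: 11>4).
Row C is eliminated: B beats it against every remaining column (Alpha: 10>1, Beta: 12>7, Gamma: 10>9, Delta: 11>7).
Row D is eliminated: B beats it against every remaining column (Alpha: 10>5, Beta: 12>9, Gamma: 10>3, Delta: 11>5).
Column Alpha is eliminated: Beta beats it against every remaining row (B: 5>3).
Column Delta is eliminated: Beta beats it against every remaining row (B: 5>4).
Among the remaining strategies, none is strictly dominated by another pure strategy of the same player, so the elimination stops.
Surviving strategies — Firm A: {B}; Firm B: {Beta, Gamma}.

Beta, Gamma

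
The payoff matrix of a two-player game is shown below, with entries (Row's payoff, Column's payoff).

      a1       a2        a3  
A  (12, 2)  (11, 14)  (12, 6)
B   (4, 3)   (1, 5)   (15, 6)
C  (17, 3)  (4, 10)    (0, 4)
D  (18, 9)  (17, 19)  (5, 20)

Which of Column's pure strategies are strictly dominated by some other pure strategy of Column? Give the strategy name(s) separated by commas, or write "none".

a1

a2 strictly dominates a1 — A: 14>2, B: 5>3, C: 10>3, D: 19>9.
a2: no other strategy beats it everywhere (a1 at A (14>2); a3 at A (14>6)).
Nothing dominates a3: a1 at A (6>2); a2 at B (6>5).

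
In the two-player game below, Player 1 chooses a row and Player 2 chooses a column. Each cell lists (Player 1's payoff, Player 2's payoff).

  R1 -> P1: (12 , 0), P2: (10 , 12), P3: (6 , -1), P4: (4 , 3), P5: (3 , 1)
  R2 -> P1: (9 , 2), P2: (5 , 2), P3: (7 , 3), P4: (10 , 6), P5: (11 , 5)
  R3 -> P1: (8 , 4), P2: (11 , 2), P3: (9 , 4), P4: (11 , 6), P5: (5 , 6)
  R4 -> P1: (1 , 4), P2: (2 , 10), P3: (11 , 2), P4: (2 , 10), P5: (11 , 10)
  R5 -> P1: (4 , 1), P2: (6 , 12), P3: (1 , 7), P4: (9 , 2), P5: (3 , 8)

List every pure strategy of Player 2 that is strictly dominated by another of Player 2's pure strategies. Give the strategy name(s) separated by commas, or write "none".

P4 strictly dominates P1 — R1: 3>0, R2: 6>2, R3: 6>4, R4: 10>4, R5: 2>1.
P2: no other strategy beats it everywhere (P1 at R1 (12>0); P3 at R1 (12>-1); P4 at R1 (12>3); P5 at R1 (12>1)).
P3 is strictly dominated by P5 (R1: 1>-1, R2: 5>3, R3: 6>4, R4: 10>2, R5: 8>7).
P4 is not dominated — it holds its own against P1 at R1 (3>0); P2 at R2 (6>2); P3 at R1 (3>-1); P5 at R1 (3>1).
P5 is not dominated — it holds its own against P1 at R1 (1>0); P2 at R2 (5>2); P3 at R1 (1>-1); P4 at R3 (6=6).

P1, P3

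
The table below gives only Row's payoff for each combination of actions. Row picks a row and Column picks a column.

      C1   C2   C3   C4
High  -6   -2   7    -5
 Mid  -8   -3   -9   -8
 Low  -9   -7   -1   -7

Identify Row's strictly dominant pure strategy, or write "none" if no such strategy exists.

High vs Mid: C1: -6>-8, C2: -2>-3, C3: 7>-9, C4: -5>-8.
High vs Low: C1: -6>-9, C2: -2>-7, C3: 7>-1, C4: -5>-7.
High strictly beats every other strategy against every opponent action, so it is strictly dominant.

High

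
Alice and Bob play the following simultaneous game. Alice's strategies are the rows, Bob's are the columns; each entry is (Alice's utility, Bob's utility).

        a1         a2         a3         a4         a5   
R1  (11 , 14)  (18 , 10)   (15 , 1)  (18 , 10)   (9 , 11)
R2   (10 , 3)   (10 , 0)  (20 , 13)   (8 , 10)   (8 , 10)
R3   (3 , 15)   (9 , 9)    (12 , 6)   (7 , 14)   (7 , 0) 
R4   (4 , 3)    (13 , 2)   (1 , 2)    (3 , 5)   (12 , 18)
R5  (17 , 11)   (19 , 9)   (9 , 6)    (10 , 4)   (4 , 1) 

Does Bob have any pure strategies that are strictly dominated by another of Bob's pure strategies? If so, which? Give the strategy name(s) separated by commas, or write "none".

a2

a1 is not dominated — it holds its own against a2 at R1 (14>10); a3 at R1 (14>1); a4 at R1 (14>10); a5 at R1 (14>11).
a2: dominated, since a1 does at least as well everywhere (R1: 14>10, R2: 3>0, R3: 15>9, R4: 3>2, R5: 11>9).
a3 is not dominated — it holds its own against a1 at R2 (13>3); a2 at R2 (13>0); a4 at R2 (13>10); a5 at R2 (13>10).
a4 is not dominated — it holds its own against a1 at R2 (10>3); a2 at R1 (10=10); a3 at R1 (10>1); a5 at R2 (10=10).
Nothing dominates a5: a1 at R2 (10>3); a2 at R1 (11>10); a3 at R1 (11>1); a4 at R1 (11>10).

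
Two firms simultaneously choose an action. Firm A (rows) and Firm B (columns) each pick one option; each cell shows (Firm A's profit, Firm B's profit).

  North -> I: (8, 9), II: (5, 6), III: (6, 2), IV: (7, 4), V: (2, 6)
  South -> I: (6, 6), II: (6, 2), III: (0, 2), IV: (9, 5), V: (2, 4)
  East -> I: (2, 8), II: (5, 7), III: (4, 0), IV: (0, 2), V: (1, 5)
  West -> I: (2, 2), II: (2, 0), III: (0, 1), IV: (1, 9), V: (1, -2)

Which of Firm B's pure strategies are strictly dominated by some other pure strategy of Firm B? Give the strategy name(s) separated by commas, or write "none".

II, III, V

Nothing dominates I: II at North (9>6); III at North (9>2); IV at North (9>4); V at North (9>6).
I strictly dominates II — North: 9>6, South: 6>2, East: 8>7, West: 2>0.
III: dominated, since I does at least as well everywhere (North: 9>2, South: 6>2, East: 8>0, West: 2>1).
IV is not dominated — it holds its own against I at West (9>2); II at South (5>2); III at North (4>2); V at South (5>4).
I strictly dominates V — North: 9>6, South: 6>4, East: 8>5, West: 2>-2.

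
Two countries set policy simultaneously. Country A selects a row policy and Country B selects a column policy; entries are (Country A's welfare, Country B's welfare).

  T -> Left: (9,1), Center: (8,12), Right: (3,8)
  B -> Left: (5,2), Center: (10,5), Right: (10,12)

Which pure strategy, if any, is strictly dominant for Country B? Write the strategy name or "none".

none

Left fails to dominate Center at T (1<12).
Center fails to dominate Right at B (5<12).
Right fails to dominate Center at T (8<12).
No single strategy dominates all the others.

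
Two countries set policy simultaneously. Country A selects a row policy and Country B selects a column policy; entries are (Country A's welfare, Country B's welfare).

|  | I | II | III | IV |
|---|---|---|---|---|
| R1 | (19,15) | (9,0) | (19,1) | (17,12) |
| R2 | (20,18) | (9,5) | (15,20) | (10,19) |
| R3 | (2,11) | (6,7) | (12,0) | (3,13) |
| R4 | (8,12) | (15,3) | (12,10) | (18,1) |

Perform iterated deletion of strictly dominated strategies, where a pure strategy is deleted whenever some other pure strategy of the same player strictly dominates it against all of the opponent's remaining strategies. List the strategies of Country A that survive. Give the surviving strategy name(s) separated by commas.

R1, R2, R4

Country A's strategy R3 is strictly dominated by R1 (I: 19>2, II: 9>6, III: 19>12, IV: 17>3) and is removed.
For Country B, I strictly dominates II on the remaining rows (R1: 15>0, R2: 18>5, R4: 12>3); eliminate II.
Among the remaining strategies, none is strictly dominated by another pure strategy of the same player, so the elimination stops.
Surviving strategies — Country A: {R1, R2, R4}; Country B: {I, III, IV}.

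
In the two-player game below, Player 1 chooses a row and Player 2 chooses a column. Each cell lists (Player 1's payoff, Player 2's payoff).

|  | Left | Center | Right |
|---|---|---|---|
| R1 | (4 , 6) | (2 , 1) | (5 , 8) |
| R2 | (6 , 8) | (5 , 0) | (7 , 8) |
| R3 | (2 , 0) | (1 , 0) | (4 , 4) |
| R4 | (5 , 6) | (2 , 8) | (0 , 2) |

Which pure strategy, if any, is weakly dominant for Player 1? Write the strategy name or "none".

R2 vs R1: Left: 6>4, Center: 5>2, Right: 7>5.
R2 vs R3: Left: 6>2, Center: 5>1, Right: 7>4.
R2 vs R4: Left: 6>5, Center: 5>2, Right: 7>0.
R2 is at least as good as every other strategy against every opponent action, so it is weakly dominant.

R2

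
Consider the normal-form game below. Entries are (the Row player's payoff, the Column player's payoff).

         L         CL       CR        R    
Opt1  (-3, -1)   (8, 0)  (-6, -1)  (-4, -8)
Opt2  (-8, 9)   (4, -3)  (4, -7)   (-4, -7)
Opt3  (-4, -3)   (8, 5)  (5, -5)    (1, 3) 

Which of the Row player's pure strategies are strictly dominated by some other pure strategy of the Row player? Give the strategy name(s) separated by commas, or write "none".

Opt2

Opt1: no other strategy beats it everywhere (Opt2 at L (-3>-8); Opt3 at L (-3>-4)).
Opt2: dominated, since Opt3 does at least as well everywhere (L: -4>-8, CL: 8>4, CR: 5>4, R: 1>-4).
Opt3 is not dominated — it holds its own against Opt1 at CL (8=8); Opt2 at L (-4>-8).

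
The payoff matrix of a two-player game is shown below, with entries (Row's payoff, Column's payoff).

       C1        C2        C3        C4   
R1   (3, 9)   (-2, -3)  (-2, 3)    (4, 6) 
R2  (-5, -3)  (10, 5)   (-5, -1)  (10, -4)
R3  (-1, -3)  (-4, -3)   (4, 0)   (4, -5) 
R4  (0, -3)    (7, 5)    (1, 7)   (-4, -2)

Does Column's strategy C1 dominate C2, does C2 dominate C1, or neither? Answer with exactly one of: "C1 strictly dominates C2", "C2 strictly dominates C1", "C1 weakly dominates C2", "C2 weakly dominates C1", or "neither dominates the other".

C1's payoffs vs C2's, by Row's action — R1: 9>-3, R2: -3<5, R3: -3=-3, R4: -3<5.
C1 does better at R1 but worse at R2, R4; neither strategy dominates the other.

neither dominates the other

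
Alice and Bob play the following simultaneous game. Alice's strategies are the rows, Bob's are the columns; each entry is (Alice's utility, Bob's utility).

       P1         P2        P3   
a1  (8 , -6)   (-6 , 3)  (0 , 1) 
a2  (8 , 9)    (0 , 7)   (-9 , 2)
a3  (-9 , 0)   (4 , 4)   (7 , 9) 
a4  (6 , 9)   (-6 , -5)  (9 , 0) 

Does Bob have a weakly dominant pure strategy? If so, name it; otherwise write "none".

none

P1 fails to dominate P2 at a1 (-6<3).
P2 fails to dominate P1 at a2 (7<9).
P3 fails to dominate P1 at a2 (2<9).
No single strategy dominates all the others.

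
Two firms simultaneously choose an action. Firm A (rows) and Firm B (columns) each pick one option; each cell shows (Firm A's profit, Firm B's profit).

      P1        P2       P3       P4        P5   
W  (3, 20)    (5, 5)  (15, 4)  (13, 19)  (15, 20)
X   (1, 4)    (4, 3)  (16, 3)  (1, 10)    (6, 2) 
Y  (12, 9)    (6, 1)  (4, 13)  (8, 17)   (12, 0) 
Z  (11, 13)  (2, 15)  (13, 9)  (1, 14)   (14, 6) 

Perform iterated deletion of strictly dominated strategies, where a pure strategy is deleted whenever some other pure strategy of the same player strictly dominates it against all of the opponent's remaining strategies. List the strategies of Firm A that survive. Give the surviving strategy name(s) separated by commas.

W, Y, Z

Firm B's strategy P3 is strictly dominated by P4 (W: 19>4, X: 10>3, Y: 17>13, Z: 14>9) and is removed.
Firm A's strategy X is strictly dominated by W (P1: 3>1, P2: 5>4, P4: 13>1, P5: 15>6) and is removed.
Among the remaining strategies, none is strictly dominated by another pure strategy of the same player, so the elimination stops.
Surviving strategies — Firm A: {W, Y, Z}; Firm B: {P1, P2, P4, P5}.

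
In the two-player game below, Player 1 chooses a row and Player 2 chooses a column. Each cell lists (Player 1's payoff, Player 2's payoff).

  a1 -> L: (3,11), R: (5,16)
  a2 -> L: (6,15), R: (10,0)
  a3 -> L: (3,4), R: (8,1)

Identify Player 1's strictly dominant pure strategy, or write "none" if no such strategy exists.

a2 vs a1: L: 6>3, R: 10>5.
a2 vs a3: L: 6>3, R: 10>8.
a2 strictly beats every other strategy against every opponent action, so it is strictly dominant.

a2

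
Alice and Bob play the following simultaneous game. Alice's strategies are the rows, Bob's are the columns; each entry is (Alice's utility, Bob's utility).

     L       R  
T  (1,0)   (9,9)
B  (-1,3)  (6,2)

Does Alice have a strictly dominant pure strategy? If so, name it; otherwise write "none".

T vs B: L: 1>-1, R: 9>6.
T strictly beats every other strategy against every opponent action, so it is strictly dominant.

T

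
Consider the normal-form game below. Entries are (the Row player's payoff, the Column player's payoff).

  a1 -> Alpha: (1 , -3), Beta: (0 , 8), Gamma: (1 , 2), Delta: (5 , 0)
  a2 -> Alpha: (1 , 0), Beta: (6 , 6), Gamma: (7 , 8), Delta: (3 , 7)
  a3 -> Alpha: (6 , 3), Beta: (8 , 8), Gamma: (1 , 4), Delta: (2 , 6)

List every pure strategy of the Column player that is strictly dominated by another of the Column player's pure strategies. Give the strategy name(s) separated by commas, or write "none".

Alpha is strictly dominated by Beta (a1: 8>-3, a2: 6>0, a3: 8>3).
Beta: no other strategy beats it everywhere (Alpha at a1 (8>-3); Gamma at a1 (8>2); Delta at a1 (8>0)).
Nothing dominates Gamma: Alpha at a1 (2>-3); Beta at a2 (8>6); Delta at a1 (2>0).
Nothing dominates Delta: Alpha at a1 (0>-3); Beta at a2 (7>6); Gamma at a3 (6>4).

Alpha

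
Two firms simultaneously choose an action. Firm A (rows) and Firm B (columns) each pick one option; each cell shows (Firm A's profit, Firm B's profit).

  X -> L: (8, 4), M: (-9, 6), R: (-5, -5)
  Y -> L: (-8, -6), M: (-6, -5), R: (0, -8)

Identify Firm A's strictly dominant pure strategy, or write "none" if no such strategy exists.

none

X fails to dominate Y at M (-9<-6).
Y fails to dominate X at L (-8<8).
No single strategy dominates all the others.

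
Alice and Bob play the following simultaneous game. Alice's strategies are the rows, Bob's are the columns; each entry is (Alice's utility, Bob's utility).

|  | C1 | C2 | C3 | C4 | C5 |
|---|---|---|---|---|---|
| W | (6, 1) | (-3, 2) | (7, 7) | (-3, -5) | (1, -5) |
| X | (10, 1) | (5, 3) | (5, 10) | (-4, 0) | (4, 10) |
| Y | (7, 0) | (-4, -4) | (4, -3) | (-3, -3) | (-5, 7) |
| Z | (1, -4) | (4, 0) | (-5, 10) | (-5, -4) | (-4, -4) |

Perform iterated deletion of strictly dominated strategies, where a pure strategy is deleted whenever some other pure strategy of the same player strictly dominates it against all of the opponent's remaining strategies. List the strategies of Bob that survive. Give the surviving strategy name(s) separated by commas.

Alice's strategy Z is strictly dominated by X (C1: 10>1, C2: 5>4, C3: 5>-5, C4: -4>-5, C5: 4>-4) and is removed.
Bob's strategy C2 is strictly dominated by C3 (W: 7>2, X: 10>3, Y: -3>-4) and is removed.
Column C4 is eliminated: C1 beats it against every remaining row (W: 1>-5, X: 1>0, Y: 0>-3).
Row Y is eliminated: X beats it against every remaining column (C1: 10>7, C3: 5>4, C5: 4>-5).
For Bob, C3 strictly dominates C1 on the remaining rows (W: 7>1, X: 10>1); eliminate C1.
Among the remaining strategies, none is strictly dominated by another pure strategy of the same player, so the elimination stops.
Surviving strategies — Alice: {W, X}; Bob: {C3, C5}.

C3, C5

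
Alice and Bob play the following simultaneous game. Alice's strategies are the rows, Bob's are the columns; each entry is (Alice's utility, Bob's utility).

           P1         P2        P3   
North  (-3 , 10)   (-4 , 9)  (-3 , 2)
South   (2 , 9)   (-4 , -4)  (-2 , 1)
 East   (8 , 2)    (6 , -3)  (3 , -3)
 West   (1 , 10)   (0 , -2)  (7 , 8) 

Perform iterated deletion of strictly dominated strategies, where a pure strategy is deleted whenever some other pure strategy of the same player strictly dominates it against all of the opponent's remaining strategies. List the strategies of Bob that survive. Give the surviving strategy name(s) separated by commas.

Row North is eliminated: East beats it against every remaining column (P1: 8>-3, P2: 6>-4, P3: 3>-3).
Alice's strategy South is strictly dominated by East (P1: 8>2, P2: 6>-4, P3: 3>-2) and is removed.
Bob's strategy P2 is strictly dominated by P1 (East: 2>-3, West: 10>-2) and is removed.
Bob's strategy P3 is strictly dominated by P1 (East: 2>-3, West: 10>8) and is removed.
Row West is eliminated: East beats it against every remaining column (P1: 8>1).
Among the remaining strategies, none is strictly dominated by another pure strategy of the same player, so the elimination stops.
Surviving strategies — Alice: {East}; Bob: {P1}.

P1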